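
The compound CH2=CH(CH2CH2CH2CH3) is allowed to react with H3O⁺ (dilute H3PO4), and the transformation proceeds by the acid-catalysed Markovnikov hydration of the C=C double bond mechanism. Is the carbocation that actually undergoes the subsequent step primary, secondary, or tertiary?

secondary

Step 1: Protonation of the alkene by H3O⁺: the π bond acts as the nucleophile and picks up H⁺, giving the more stable (Markovnikov) secondary carbocation. H2O is released.
No single 1,2-shift to an adjacent carbon would give a more-substituted cation, so no rearrangement occurs.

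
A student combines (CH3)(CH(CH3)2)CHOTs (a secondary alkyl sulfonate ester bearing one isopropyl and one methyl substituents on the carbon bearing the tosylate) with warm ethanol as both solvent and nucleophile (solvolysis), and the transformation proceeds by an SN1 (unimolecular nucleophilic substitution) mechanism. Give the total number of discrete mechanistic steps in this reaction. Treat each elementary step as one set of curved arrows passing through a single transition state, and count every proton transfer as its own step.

4

Step 1: Ionisation: the C–O σ-bond cleaves heterolytically; both bonding electrons depart with TsO⁻, leaving a secondary carbocation at the α-carbon.
Step 2: A 1,2-hydride shift from the adjacent isopropyl carbon moves the positive charge from the secondary centre to an adjacent carbon, generating a more stable tertiary carbocation.
Step 3: Nucleophilic capture: the oxygen of CH3CH2OH bonds to the cationic carbon, producing an oxonium-ion intermediate.
Step 4: Proton transfer from the O–H of the oxonium ion to a solvent molecule delivers the neutral ether.
Total: 4 elementary steps.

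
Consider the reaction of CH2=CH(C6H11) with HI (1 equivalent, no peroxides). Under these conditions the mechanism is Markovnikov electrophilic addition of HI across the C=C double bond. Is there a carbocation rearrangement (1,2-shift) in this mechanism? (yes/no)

The first-formed carbocation is secondary.
The adjacent cyclohexyl carbon already bears 2 other carbon substituents and has a hydrogen to migrate; after a 1,2-hydride shift from that carbon the positive charge sits on a tertiary centre.
Tertiary is more stable than secondary, so the shift occurs.

yes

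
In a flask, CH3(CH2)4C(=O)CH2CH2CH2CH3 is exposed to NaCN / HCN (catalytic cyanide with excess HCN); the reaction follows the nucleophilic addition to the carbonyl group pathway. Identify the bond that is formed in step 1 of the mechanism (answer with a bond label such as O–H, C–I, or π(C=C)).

Step 1: CN⁻ attacks the sp² carbonyl carbon; the C=O π bond breaks and the electrons end up as a lone pair on the alkoxide oxygen of the tetrahedral intermediate.
The bond formed in this step is the C–C bond.

C–C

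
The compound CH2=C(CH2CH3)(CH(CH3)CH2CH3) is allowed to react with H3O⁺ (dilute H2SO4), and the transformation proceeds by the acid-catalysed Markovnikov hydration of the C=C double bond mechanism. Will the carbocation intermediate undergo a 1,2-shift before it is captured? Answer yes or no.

The first-formed carbocation is tertiary.
No single 1,2-shift to an adjacent carbon would produce a more-substituted cation than the one already present, so no rearrangement occurs.

no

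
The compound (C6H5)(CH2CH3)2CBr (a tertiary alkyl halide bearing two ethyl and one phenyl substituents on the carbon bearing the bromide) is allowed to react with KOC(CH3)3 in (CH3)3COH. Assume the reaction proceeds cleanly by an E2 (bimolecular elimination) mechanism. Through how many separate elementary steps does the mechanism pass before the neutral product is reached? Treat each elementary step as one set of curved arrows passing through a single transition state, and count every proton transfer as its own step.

1

Step 1: In one step, (CH3)3CO⁻ pulls off a β-proton, the C–Br bond cleaves, and a C=C double bond forms between the α- and β-carbons (E2, anti elimination).
Total: 1 elementary step.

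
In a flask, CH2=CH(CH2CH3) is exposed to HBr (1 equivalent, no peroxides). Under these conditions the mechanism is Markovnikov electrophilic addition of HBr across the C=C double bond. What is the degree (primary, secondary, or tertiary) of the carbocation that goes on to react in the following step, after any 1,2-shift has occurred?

Step 1: The π electrons of the C=C bond attack a proton of HBr; Markovnikov addition places the new C–H on the less-substituted alkene carbon, so the positive charge ends up on the more-substituted carbon — a secondary carbocation. The H–Br bond breaks heterolytically, releasing Br⁻.
No single 1,2-shift to an adjacent carbon would give a more-substituted cation, so no rearrangement occurs.

secondary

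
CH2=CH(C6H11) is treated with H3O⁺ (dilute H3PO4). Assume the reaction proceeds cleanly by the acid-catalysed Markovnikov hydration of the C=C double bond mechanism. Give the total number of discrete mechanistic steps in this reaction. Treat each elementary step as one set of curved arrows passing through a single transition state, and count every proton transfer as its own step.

4

Step 1: Electrophilic addition begins with the π(C=C) electrons forming a bond to the proton of H3O⁺. Following Markovnikov's rule, the resulting cation is secondary. H2O is released.
Step 2: A hydride (H with its bonding pair) migrates from the adjacent cyclohexyl carbon to the cationic centre — a 1,2-hydride shift — upgrading the secondary cation to a tertiary one.
Step 3: Nucleophilic capture of the cation by H2O produces the protonated alcohol (an oxonium ion).
Step 4: Deprotonation of the oxonium ion by a water molecule delivers the neutral alcohol and regenerates the acid catalyst.
Total: 4 elementary steps.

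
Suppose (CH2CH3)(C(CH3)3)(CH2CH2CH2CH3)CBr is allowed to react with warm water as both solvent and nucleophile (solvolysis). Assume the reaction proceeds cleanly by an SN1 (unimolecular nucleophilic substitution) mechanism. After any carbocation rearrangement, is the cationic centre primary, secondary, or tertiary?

Step 1: Unassisted departure of Br⁻ (taking the C–Br bonding pair) generates a tertiary carbocation.
No single 1,2-shift to an adjacent carbon would give a more-substituted cation, so no rearrangement occurs.

tertiary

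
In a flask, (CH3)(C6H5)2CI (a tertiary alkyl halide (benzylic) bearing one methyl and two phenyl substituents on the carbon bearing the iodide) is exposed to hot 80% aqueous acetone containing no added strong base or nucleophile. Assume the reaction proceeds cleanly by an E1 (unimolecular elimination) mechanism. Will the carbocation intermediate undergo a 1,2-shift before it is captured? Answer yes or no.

no

The first-formed carbocation is tertiary.
No single 1,2-shift to an adjacent carbon would produce a more-substituted cation than the one already present, so no rearrangement occurs.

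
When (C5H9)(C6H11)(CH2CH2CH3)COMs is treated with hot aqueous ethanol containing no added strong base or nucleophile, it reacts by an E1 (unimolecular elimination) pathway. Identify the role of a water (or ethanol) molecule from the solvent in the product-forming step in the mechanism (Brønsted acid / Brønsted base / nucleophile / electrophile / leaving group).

Step 2: A water (or ethanol) molecule (solvent) deprotonates a β-carbon; as the C–H bond breaks, those electrons form the new alkene π bond.
A water (or ethanol) molecule from the solvent in the product-forming step accepts a proton in a proton-transfer step — a Brønsted base.

Brønsted base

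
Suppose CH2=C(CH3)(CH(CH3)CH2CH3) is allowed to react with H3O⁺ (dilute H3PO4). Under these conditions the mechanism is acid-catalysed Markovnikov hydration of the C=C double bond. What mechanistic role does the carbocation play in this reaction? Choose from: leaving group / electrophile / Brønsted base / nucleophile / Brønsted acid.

Step 2: Water acts as the nucleophile: an oxygen lone pair bonds to the cationic carbon, giving an oxonium-ion intermediate.
The carbocation accepts an electron pair into an empty or π* orbital — it is the electrophile.

electrophile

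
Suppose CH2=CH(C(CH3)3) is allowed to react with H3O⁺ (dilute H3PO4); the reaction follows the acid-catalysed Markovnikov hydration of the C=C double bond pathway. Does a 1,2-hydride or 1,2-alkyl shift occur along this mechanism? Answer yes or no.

yes

The first-formed carbocation is secondary.
The adjacent tert-butyl carbon has no hydrogen but bears methyl groups; migration of one methyl with its bonding pair (a 1,2-methyl shift) places the charge on a tertiary centre.
Tertiary is more stable than secondary, so the shift occurs.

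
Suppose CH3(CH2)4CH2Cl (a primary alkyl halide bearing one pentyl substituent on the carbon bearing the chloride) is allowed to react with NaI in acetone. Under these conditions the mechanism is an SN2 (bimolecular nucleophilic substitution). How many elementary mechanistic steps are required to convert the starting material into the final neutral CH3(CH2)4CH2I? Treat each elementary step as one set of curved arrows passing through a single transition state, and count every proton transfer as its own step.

Step 1: I⁻ attacks the back face of the α-carbon while Cl⁻ departs with the C–Cl bonding pair — a single concerted displacement through a pentacoordinate transition state.
Total: 1 elementary step.

1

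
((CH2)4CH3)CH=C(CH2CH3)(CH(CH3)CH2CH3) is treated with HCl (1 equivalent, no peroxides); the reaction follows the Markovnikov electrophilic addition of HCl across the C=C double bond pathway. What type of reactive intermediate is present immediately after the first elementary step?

Step 1: The π electrons of the C=C bond attack a proton of HCl; Markovnikov addition places the new C–H on the less-substituted alkene carbon, so the positive charge ends up on the more-substituted carbon — a tertiary carbocation. The H–Cl bond breaks heterolytically, releasing Cl⁻.
After step 1 the species present is a tertiary carbocation.

tertiary carbocation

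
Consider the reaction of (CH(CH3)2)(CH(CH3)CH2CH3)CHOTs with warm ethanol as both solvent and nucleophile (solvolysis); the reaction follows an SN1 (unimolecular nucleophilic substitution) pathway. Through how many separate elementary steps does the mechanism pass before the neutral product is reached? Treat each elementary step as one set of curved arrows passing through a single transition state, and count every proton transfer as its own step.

Step 1: Ionisation: the C–O σ-bond cleaves heterolytically; both bonding electrons depart with TsO⁻, leaving a secondary carbocation at the α-carbon.
Step 2: A hydride (H with its bonding pair) migrates from the adjacent sec-butyl carbon to the cationic centre — a 1,2-hydride shift — upgrading the secondary cation to a tertiary one.
Step 3: Nucleophilic capture: the oxygen of CH3CH2OH bonds to the cationic carbon, producing an oxonium-ion intermediate.
Step 4: Proton transfer from the O–H of the oxonium ion to a solvent molecule delivers the neutral ether.
Total: 4 elementary steps.

4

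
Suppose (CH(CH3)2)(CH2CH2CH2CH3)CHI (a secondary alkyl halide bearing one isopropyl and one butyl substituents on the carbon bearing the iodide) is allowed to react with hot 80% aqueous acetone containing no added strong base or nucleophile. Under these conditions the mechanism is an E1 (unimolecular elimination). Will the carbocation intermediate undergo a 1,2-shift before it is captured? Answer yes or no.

The first-formed carbocation is secondary.
The adjacent isopropyl carbon already bears 2 other carbon substituents and has a hydrogen to migrate; after a 1,2-hydride shift from that carbon the positive charge sits on a tertiary centre.
Tertiary is more stable than secondary, so the shift occurs.

yes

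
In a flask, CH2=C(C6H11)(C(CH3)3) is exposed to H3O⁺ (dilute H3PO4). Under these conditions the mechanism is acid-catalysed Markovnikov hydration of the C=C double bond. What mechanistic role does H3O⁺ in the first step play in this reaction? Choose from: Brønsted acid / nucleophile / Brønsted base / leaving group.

Step 1: The π electrons of the C=C bond attack a proton of H3O⁺; Markovnikov addition places the new C–H on the less-substituted alkene carbon, so the positive charge ends up on the more-substituted carbon — a tertiary carbocation. H2O is released.
H3O⁺ in the first step donates a proton in a proton-transfer step — a Brønsted acid.

Brønsted acid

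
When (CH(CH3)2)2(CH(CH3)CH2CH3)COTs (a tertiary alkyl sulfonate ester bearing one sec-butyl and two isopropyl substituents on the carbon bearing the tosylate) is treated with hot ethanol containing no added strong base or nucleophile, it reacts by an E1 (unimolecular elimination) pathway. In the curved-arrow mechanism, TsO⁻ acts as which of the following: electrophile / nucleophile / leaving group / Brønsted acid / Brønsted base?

leaving group

Step 1: The C–O bond breaks with both electrons going to the tosylate; TsO⁻ leaves and a tertiary carbocation remains.
TsO⁻ departs with both electrons of the breaking σ-bond — that is the definition of a leaving group.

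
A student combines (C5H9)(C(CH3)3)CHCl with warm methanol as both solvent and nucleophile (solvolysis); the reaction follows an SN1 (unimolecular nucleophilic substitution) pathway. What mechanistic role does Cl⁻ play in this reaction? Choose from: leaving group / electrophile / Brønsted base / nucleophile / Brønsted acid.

leaving group

Step 1: Unassisted departure of Cl⁻ (taking the C–Cl bonding pair) generates a secondary carbocation.
Cl⁻ departs with both electrons of the breaking σ-bond — that is the definition of a leaving group.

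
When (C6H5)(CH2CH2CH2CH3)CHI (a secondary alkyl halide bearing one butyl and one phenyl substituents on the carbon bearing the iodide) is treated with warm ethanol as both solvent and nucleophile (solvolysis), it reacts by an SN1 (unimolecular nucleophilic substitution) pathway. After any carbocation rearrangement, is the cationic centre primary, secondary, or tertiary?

secondary

Step 1: The C–I bond breaks with both electrons going to the iodide; I⁻ leaves and a secondary carbocation remains.
No single 1,2-shift to an adjacent carbon would give a more-substituted cation, so no rearrangement occurs.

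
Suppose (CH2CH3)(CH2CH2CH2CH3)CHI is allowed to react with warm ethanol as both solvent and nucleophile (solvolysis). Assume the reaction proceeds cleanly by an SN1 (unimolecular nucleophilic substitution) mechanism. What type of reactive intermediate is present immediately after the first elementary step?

secondary carbocation

Step 1: Unassisted departure of I⁻ (taking the C–I bonding pair) generates a secondary carbocation.
After step 1 the species present is a secondary carbocation.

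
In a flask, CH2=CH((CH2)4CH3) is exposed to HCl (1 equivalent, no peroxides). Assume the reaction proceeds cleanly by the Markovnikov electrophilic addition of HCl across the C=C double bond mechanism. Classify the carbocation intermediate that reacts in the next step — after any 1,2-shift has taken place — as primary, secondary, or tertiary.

Step 1: Protonation of the alkene by HCl: the π bond acts as the nucleophile and picks up H⁺, giving the more stable (Markovnikov) secondary carbocation. The H–Cl bond breaks heterolytically, releasing Cl⁻.
No single 1,2-shift to an adjacent carbon would give a more-substituted cation, so no rearrangement occurs.

secondary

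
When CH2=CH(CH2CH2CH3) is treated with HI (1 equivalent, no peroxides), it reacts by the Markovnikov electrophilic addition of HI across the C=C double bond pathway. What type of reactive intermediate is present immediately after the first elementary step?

secondary carbocation

Step 1: Electrophilic addition begins with the π(C=C) electrons forming a bond to the proton of HI. Following Markovnikov's rule, the resulting cation is secondary. The H–I bond breaks heterolytically, releasing I⁻.
After step 1 the species present is a secondary carbocation.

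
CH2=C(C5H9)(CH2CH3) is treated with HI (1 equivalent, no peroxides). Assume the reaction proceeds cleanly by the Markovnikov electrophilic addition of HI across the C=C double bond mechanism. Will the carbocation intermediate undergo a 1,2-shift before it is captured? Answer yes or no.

The first-formed carbocation is tertiary.
No single 1,2-shift to an adjacent carbon would produce a more-substituted cation than the one already present, so no rearrangement occurs.

no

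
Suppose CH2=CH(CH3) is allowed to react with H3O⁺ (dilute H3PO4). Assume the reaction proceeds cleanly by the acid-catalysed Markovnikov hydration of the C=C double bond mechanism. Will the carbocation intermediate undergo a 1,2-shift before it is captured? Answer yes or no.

The first-formed carbocation is secondary.
No single 1,2-shift to an adjacent carbon would produce a more-substituted cation than the one already present, so no rearrangement occurs.

no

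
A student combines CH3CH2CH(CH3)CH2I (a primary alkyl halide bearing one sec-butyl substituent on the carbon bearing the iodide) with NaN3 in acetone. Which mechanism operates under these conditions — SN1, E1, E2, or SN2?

Conditions: a primary substrate with a strong nucleophile in the polar aprotic solvent acetone.
These conditions are the textbook signature of the SN2 pathway.
An unhindered substrate with a strong nucleophile in a polar aprotic solvent favours one-step backside displacement.

SN2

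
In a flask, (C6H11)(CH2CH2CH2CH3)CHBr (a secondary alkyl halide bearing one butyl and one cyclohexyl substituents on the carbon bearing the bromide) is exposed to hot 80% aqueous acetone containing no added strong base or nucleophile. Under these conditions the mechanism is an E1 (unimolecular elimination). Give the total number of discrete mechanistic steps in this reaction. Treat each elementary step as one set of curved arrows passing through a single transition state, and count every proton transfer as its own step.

Step 1: Unassisted departure of Br⁻ (taking the C–Br bonding pair) generates a secondary carbocation.
Step 2: A hydride (H with its bonding pair) migrates from the adjacent cyclohexyl carbon to the cationic centre — a 1,2-hydride shift — upgrading the secondary cation to a tertiary one.
Step 3: A water molecule (solvent) deprotonates a β-carbon; as the C–H bond breaks, those electrons form the new alkene π bond.
Total: 3 elementary steps.

3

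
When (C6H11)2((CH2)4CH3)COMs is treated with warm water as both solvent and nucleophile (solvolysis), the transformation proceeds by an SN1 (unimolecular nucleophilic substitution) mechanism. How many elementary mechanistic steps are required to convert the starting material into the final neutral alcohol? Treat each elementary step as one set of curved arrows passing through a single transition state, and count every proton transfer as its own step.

Step 1: Unassisted departure of MsO⁻ (taking the C–O bonding pair) generates a tertiary carbocation.
(No 1,2-shift: no single shift to an adjacent carbon would give a more stable cation.)
Step 2: H2O donates an oxygen lone pair into the empty p orbital of the cation, giving a protonated alcohol (an oxonium ion).
Step 3: Proton transfer from the O–H of the oxonium ion to a solvent molecule delivers the neutral alcohol.
Total: 3 elementary steps.

3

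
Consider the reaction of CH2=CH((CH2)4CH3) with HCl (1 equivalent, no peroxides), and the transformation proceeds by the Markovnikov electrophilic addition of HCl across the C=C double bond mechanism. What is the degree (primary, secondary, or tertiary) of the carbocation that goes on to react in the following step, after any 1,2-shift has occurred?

Step 1: Electrophilic addition begins with the π(C=C) electrons forming a bond to the proton of HCl. Following Markovnikov's rule, the resulting cation is secondary. The H–Cl bond breaks heterolytically, releasing Cl⁻.
No single 1,2-shift to an adjacent carbon would give a more-substituted cation, so no rearrangement occurs.

secondary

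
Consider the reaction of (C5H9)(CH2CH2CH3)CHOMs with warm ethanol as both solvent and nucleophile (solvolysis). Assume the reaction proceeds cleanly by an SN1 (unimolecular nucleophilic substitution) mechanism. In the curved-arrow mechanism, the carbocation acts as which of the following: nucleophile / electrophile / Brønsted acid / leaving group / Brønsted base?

electrophile

Step 3: A lone pair on the oxygen of CH3CH2OH attacks the carbocation, forming a new C–O σ-bond and an oxonium ion.
The carbocation accepts an electron pair into an empty or π* orbital — it is the electrophile.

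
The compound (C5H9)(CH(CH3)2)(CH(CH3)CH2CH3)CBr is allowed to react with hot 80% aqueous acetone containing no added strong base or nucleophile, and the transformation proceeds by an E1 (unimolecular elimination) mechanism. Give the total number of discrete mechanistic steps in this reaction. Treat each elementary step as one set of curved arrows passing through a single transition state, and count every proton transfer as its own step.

Step 1: Unassisted departure of Br⁻ (taking the C–Br bonding pair) generates a tertiary carbocation.
(No 1,2-shift: no single shift to an adjacent carbon would give a more stable cation.)
Step 2: A water molecule (solvent) deprotonates a β-carbon; as the C–H bond breaks, those electrons form the new alkene π bond.
Total: 2 elementary steps.

2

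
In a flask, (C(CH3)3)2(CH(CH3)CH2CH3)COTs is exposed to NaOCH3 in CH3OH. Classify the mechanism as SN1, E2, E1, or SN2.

Conditions: a strong base with a tertiary substrate bearing a β-hydrogen.
These conditions are the textbook signature of the E2 pathway.
A strong (often hindered) base removes a β-H in concert with loss of the leaving group — bimolecular elimination.

E2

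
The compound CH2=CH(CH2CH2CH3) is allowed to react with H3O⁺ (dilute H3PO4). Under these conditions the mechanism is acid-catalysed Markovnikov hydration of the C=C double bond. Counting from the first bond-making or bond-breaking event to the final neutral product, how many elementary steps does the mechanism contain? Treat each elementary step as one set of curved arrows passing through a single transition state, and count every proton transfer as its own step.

Step 1: Protonation of the alkene by H3O⁺: the π bond acts as the nucleophile and picks up H⁺, giving the more stable (Markovnikov) secondary carbocation. H2O is released.
(No 1,2-shift: no single shift to an adjacent carbon would give a more stable cation.)
Step 2: Water acts as the nucleophile: an oxygen lone pair bonds to the cationic carbon, giving an oxonium-ion intermediate.
Step 3: Deprotonation of the oxonium ion by a water molecule delivers the neutral alcohol and regenerates the acid catalyst.
Total: 3 elementary steps.

3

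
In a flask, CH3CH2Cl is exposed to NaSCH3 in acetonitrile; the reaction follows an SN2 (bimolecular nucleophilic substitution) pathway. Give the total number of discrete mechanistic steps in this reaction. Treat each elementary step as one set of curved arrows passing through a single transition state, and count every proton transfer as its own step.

1

Step 1: The methanethiolate nucleophile donates a lone pair from S to the α-carbon in a backside attack; simultaneously the C–Cl σ-bond breaks and both of its electrons leave with Cl⁻. One concerted step with inversion of configuration.
Total: 1 elementary step.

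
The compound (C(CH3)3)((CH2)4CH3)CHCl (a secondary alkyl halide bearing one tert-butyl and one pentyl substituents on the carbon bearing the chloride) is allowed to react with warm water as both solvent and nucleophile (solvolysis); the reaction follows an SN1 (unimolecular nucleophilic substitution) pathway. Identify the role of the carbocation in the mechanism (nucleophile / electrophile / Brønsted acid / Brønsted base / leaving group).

Step 3: A lone pair on the oxygen of H2O attacks the carbocation, forming a new C–O σ-bond and an oxonium ion.
The carbocation accepts an electron pair into an empty or π* orbital — it is the electrophile.

electrophile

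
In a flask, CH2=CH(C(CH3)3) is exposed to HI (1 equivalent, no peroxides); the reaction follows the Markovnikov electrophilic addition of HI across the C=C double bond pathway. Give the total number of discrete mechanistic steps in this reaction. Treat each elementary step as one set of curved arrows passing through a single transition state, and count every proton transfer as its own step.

3

Step 1: The π electrons of the C=C bond attack a proton of HI; Markovnikov addition places the new C–H on the less-substituted alkene carbon, so the positive charge ends up on the more-substituted carbon — a secondary carbocation. The H–I bond breaks heterolytically, releasing I⁻.
Step 2: Carbocation rearrangement: a 1,2-methyl shift from the adjacent tert-butyl carbon converts the initially-formed secondary cation into the more stable tertiary cation.
Step 3: Nucleophilic attack by I⁻ on the carbocation completes the addition, giving R–I.
Total: 3 elementary steps.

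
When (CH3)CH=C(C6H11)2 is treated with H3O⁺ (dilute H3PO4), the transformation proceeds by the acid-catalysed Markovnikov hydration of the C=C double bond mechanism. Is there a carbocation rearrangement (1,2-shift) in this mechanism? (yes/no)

The first-formed carbocation is tertiary.
No single 1,2-shift to an adjacent carbon would produce a more-substituted cation than the one already present, so no rearrangement occurs.

no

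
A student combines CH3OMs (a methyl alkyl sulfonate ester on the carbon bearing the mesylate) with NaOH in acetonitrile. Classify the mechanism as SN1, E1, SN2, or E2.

Conditions: a methyl substrate with a strong nucleophile in the polar aprotic solvent acetonitrile.
These conditions are the textbook signature of the SN2 pathway.
An unhindered substrate with a strong nucleophile in a polar aprotic solvent favours one-step backside displacement.

SN2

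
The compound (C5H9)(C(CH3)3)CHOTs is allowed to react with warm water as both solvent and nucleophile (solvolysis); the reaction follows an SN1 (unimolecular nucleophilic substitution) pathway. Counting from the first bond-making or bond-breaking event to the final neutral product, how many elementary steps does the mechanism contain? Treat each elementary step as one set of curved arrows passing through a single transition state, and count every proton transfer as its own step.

Step 1: The C–O bond breaks with both electrons going to the tosylate; TsO⁻ leaves and a secondary carbocation remains.
Step 2: A hydride (H with its bonding pair) migrates from the adjacent cyclopentyl carbon to the cationic centre — a 1,2-hydride shift — upgrading the secondary cation to a tertiary one.
Step 3: H2O donates an oxygen lone pair into the empty p orbital of the cation, giving a protonated alcohol (an oxonium ion).
Step 4: Deprotonation of the oxonium oxygen by solvent water yields the neutral alcohol.
Total: 4 elementary steps.

4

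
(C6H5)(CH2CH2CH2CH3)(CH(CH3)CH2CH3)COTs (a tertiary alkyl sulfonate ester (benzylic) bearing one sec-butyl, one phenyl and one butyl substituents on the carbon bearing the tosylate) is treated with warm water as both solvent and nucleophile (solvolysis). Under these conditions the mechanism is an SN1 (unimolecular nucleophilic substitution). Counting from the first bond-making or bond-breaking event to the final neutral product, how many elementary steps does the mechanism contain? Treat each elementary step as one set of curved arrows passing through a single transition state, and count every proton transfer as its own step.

3

Step 1: Ionisation: the C–O σ-bond cleaves heterolytically; both bonding electrons depart with TsO⁻, leaving a tertiary carbocation at the α-carbon.
(No 1,2-shift: no single shift to an adjacent carbon would give a more stable cation.)
Step 2: A lone pair on the oxygen of H2O attacks the carbocation, forming a new C–O σ-bond and an oxonium ion.
Step 3: A second solvent molecule removes the proton on oxygen, giving the neutral alcohol product.
Total: 3 elementary steps.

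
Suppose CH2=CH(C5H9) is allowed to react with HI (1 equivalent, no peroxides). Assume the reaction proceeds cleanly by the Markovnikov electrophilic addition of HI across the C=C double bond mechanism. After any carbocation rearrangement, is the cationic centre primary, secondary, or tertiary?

Step 1: The π electrons of the C=C bond attack a proton of HI; Markovnikov addition places the new C–H on the less-substituted alkene carbon, so the positive charge ends up on the more-substituted carbon — a secondary carbocation. The H–I bond breaks heterolytically, releasing I⁻.
Step 2: A 1,2-hydride shift from the adjacent cyclopentyl carbon moves the positive charge from the secondary centre to an adjacent carbon, generating a more stable tertiary carbocation.
The cation rearranges from secondary to tertiary via a 1,2-hydride shift from the adjacent cyclopentyl carbon; the tertiary cation is what reacts next.

tertiary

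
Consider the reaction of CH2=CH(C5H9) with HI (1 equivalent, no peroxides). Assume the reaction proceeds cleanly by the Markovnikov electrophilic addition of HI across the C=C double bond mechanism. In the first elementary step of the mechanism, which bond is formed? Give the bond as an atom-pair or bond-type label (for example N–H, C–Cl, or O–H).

Step 1: Protonation of the alkene by HI: the π bond acts as the nucleophile and picks up H⁺, giving the more stable (Markovnikov) secondary carbocation. The H–I bond breaks heterolytically, releasing I⁻.
The bond formed in this step is the C–H bond.

C–H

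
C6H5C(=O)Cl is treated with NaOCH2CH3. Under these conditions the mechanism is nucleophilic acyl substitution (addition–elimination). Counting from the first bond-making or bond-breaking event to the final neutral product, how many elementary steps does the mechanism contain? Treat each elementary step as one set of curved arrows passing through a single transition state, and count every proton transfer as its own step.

Step 1: Nucleophilic addition of CH3CH2O⁻ to the acyl carbon breaks the π(C=O) bond and yields a tetrahedral, anionic intermediate.
Step 2: Elimination step: re-formation of the carbonyl π bond drives out Cl⁻, giving the new acyl compound.
Total: 2 elementary steps.

2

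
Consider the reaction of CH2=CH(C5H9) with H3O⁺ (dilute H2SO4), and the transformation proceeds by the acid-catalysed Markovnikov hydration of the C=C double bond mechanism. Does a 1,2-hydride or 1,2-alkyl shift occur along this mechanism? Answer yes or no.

yes

The first-formed carbocation is secondary.
The adjacent cyclopentyl carbon already bears 2 other carbon substituents and has a hydrogen to migrate; after a 1,2-hydride shift from that carbon the positive charge sits on a tertiary centre.
Tertiary is more stable than secondary, so the shift occurs.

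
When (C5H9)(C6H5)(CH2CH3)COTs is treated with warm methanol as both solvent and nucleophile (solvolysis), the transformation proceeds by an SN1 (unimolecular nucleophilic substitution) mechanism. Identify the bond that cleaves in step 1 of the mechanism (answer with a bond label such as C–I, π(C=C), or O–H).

C–O

Step 1: Unassisted departure of TsO⁻ (taking the C–O bonding pair) generates a tertiary carbocation.
The bond broken in this step is the C–O bond.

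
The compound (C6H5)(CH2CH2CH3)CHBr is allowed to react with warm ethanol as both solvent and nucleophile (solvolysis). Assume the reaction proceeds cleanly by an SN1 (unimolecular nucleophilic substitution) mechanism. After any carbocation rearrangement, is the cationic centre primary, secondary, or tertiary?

Step 1: Unassisted departure of Br⁻ (taking the C–Br bonding pair) generates a secondary carbocation.
No single 1,2-shift to an adjacent carbon would give a more-substituted cation, so no rearrangement occurs.

secondary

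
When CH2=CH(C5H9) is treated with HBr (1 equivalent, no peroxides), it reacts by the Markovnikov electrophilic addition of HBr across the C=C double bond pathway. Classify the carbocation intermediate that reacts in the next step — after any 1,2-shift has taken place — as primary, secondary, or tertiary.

Step 1: The π electrons of the C=C bond attack a proton of HBr; Markovnikov addition places the new C–H on the less-substituted alkene carbon, so the positive charge ends up on the more-substituted carbon — a secondary carbocation. The H–Br bond breaks heterolytically, releasing Br⁻.
Step 2: A hydride (H with its bonding pair) migrates from the adjacent cyclopentyl carbon to the cationic centre — a 1,2-hydride shift — upgrading the secondary cation to a tertiary one.
The cation rearranges from secondary to tertiary via a 1,2-hydride shift from the adjacent cyclopentyl carbon; the tertiary cation is what reacts next.

tertiary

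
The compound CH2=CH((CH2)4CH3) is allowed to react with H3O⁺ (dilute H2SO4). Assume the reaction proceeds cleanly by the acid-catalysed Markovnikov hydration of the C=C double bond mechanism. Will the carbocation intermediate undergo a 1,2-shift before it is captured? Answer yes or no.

The first-formed carbocation is secondary.
No single 1,2-shift to an adjacent carbon would produce a more-substituted cation than the one already present, so no rearrangement occurs.

no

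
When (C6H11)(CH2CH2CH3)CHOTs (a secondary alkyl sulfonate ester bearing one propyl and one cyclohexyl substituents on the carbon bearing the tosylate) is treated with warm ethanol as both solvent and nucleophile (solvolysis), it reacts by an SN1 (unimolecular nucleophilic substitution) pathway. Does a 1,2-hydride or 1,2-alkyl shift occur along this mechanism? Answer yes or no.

yes

The first-formed carbocation is secondary.
The adjacent cyclohexyl carbon already bears 2 other carbon substituents and has a hydrogen to migrate; after a 1,2-hydride shift from that carbon the positive charge sits on a tertiary centre.
Tertiary is more stable than secondary, so the shift occurs.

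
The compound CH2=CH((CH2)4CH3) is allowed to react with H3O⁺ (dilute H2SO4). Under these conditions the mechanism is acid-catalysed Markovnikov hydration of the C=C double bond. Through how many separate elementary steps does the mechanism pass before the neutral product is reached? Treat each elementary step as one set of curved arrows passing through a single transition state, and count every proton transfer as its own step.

Step 1: Electrophilic addition begins with the π(C=C) electrons forming a bond to the proton of H3O⁺. Following Markovnikov's rule, the resulting cation is secondary. H2O is released.
(No 1,2-shift: no single shift to an adjacent carbon would give a more stable cation.)
Step 2: Nucleophilic capture of the cation by H2O produces the protonated alcohol (an oxonium ion).
Step 3: Deprotonation of the oxonium ion by a water molecule delivers the neutral alcohol and regenerates the acid catalyst.
Total: 3 elementary steps.

3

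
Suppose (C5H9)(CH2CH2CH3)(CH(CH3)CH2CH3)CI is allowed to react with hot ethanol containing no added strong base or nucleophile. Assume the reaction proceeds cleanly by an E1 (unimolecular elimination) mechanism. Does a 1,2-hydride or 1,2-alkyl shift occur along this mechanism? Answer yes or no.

The first-formed carbocation is tertiary.
No single 1,2-shift to an adjacent carbon would produce a more-substituted cation than the one already present, so no rearrangement occurs.

no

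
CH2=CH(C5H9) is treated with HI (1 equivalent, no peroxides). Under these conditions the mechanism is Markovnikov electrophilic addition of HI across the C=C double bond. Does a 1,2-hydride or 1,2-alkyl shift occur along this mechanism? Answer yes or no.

yes

The first-formed carbocation is secondary.
The adjacent cyclopentyl carbon already bears 2 other carbon substituents and has a hydrogen to migrate; after a 1,2-hydride shift from that carbon the positive charge sits on a tertiary centre.
Tertiary is more stable than secondary, so the shift occurs.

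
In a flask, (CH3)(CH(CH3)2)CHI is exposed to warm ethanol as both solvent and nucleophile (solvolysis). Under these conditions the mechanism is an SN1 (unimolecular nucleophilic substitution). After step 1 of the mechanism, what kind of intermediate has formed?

secondary carbocation

Step 1: The C–I bond breaks with both electrons going to the iodide; I⁻ leaves and a secondary carbocation remains.
After step 1 the species present is a secondary carbocation.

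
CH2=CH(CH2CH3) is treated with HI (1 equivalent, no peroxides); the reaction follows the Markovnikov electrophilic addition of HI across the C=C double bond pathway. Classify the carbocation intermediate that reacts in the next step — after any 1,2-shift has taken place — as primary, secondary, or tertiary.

secondary

Step 1: Electrophilic addition begins with the π(C=C) electrons forming a bond to the proton of HI. Following Markovnikov's rule, the resulting cation is secondary. The H–I bond breaks heterolytically, releasing I⁻.
No single 1,2-shift to an adjacent carbon would give a more-substituted cation, so no rearrangement occurs.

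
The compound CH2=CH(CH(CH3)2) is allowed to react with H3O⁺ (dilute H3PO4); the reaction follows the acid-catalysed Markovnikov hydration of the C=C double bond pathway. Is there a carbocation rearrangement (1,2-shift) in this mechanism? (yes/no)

The first-formed carbocation is secondary.
The adjacent isopropyl carbon already bears 2 other carbon substituents and has a hydrogen to migrate; after a 1,2-hydride shift from that carbon the positive charge sits on a tertiary centre.
Tertiary is more stable than secondary, so the shift occurs.

yes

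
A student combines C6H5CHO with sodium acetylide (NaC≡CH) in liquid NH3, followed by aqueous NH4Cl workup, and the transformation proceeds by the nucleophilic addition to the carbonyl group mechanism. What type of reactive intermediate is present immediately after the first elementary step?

tetrahedral alkoxide intermediate

Step 1: Nucleophilic addition: HC≡C⁻ adds to the carbonyl carbon, pushing the π(C=O) electron pair onto oxygen and giving a tetrahedral alkoxide.
After step 1 the species present is a tetrahedral alkoxide intermediate.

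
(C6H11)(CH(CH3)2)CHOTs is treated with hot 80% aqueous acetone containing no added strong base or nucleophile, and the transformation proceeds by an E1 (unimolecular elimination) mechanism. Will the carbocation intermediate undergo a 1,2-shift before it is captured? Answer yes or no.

yes

The first-formed carbocation is secondary.
The adjacent cyclohexyl carbon already bears 2 other carbon substituents and has a hydrogen to migrate; after a 1,2-hydride shift from that carbon the positive charge sits on a tertiary centre.
Tertiary is more stable than secondary, so the shift occurs.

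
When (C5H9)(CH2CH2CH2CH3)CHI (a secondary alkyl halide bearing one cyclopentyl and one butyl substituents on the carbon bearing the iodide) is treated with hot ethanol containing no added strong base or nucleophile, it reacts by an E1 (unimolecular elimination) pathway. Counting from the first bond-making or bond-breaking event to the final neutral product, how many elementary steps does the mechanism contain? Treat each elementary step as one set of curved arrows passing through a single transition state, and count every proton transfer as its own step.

Step 1: Ionisation: the C–I σ-bond cleaves heterolytically; both bonding electrons depart with I⁻, leaving a secondary carbocation at the α-carbon.
Step 2: Carbocation rearrangement: a 1,2-hydride shift from the adjacent cyclopentyl carbon converts the initially-formed secondary cation into the more stable tertiary cation.
Step 3: A weak base (an ethanol molecule from the solvent) removes a proton from a carbon adjacent to the cationic centre; the electrons of that C–H bond become the new π(C=C) bond, giving the alkene.
Total: 3 elementary steps.

3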